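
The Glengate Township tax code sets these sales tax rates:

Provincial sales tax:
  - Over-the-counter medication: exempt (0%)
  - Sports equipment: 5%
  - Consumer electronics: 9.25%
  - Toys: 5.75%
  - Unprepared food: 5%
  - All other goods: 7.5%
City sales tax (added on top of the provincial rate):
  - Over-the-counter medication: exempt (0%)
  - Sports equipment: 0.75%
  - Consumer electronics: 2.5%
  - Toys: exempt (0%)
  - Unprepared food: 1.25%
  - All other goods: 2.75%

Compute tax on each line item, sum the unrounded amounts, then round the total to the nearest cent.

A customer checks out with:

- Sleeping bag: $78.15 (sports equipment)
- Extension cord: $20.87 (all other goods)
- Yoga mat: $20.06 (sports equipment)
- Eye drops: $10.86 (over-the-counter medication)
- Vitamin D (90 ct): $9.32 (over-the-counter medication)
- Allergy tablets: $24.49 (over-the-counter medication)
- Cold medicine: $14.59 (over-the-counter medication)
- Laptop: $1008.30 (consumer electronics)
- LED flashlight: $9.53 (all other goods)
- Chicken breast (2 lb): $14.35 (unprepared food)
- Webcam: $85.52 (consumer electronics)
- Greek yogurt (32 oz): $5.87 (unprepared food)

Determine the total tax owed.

$138.55

Sleeping bag $78.15: sports equipment → 5% + 0.75% city = 5.75% → $4.493625
Extension cord $20.87: all other goods → 7.5% + 2.75% city = 10.25% → $2.139175
Yoga mat $20.06: sports equipment → 5% + 0.75% city = 5.75% → $1.15345
Eye drops $10.86: over-the-counter medication → 0% + 0% city = 0% → $0.00
Vitamin D (90 ct) $9.32: over-the-counter medication → 0% + 0% city = 0% → $0.00
Allergy tablets $24.49: over-the-counter medication → 0% + 0% city = 0% → $0.00
Cold medicine $14.59: over-the-counter medication → 0% + 0% city = 0% → $0.00
Laptop $1008.30: consumer electronics → 9.25% + 2.5% city = 11.75% → $118.47525
LED flashlight $9.53: all other goods → 7.5% + 2.75% city = 10.25% → $0.976825
Chicken breast (2 lb) $14.35: unprepared food → 5% + 1.25% city = 6.25% → $0.896875
Webcam $85.52: consumer electronics → 9.25% + 2.5% city = 11.75% → $10.0486
Greek yogurt (32 oz) $5.87: unprepared food → 5% + 1.25% city = 6.25% → $0.366875
Unrounded tax sum = $138.550675 → $138.55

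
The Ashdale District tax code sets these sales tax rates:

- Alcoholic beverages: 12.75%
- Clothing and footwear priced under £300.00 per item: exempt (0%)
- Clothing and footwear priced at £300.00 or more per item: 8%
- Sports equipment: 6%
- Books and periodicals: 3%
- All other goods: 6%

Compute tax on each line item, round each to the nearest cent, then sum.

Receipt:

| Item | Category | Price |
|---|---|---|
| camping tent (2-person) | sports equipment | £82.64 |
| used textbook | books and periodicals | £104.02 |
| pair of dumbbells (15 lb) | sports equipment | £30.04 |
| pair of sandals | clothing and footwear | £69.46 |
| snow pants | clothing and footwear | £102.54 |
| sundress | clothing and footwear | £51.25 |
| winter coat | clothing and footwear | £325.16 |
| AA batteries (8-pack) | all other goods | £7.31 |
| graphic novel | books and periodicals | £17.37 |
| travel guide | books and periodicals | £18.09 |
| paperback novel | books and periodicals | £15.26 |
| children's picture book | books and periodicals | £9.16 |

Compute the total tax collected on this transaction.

£38.12

Camping tent (2-person) £82.64: sports equipment → 6% → £4.96
Used textbook £104.02: books and periodicals → 3% → £3.12
Pair of dumbbells (15 lb) £30.04: sports equipment → 6% → £1.80
Pair of sandals £69.46: clothing and footwear, under £300.00 → 0% → £0.00
Snow pants £102.54: clothing and footwear, under £300.00 → 0% → £0.00
Sundress £51.25: clothing and footwear, under £300.00 → 0% → £0.00
Winter coat £325.16: clothing and footwear, £300.00 or more → 8% → £26.01
AA batteries (8-pack) £7.31: all other goods → 6% → £0.44
Graphic novel £17.37: books and periodicals → 3% → £0.52
Travel guide £18.09: books and periodicals → 3% → £0.54
Paperback novel £15.26: books and periodicals → 3% → £0.46
Children's picture book £9.16: books and periodicals → 3% → £0.27
Total tax = £4.96 + £3.12 + £1.80 + £26.01 + £0.44 + £0.52 + £0.54 + £0.46 + £0.27 = £38.12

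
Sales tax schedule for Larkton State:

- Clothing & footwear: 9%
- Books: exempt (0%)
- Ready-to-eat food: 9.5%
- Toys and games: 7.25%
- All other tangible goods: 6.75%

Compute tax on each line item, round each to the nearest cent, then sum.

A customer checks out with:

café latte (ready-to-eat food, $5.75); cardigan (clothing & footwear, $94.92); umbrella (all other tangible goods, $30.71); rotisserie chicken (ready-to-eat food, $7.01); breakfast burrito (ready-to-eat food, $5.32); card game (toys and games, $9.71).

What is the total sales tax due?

Café latte $5.75: ready-to-eat food → 9.5% → $0.55
Cardigan $94.92: clothing & footwear → 9% → $8.54
Umbrella $30.71: all other tangible goods → 6.75% → $2.07
Rotisserie chicken $7.01: ready-to-eat food → 9.5% → $0.67
Breakfast burrito $5.32: ready-to-eat food → 9.5% → $0.51
Card game $9.71: toys and games → 7.25% → $0.70
Total tax = $0.55 + $8.54 + $2.07 + $0.67 + $0.51 + $0.70 = $13.04

$13.04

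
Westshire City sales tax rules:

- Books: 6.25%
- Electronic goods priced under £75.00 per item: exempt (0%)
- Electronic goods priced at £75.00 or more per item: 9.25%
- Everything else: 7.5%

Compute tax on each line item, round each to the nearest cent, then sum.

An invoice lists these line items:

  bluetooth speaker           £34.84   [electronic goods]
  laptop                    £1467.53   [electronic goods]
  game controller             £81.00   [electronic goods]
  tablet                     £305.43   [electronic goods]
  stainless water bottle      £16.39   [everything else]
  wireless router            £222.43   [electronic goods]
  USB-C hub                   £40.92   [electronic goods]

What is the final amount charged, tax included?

Bluetooth speaker £34.84: electronic goods, under £75.00 → 0% → £0.00
Laptop £1467.53: electronic goods, £75.00 or more → 9.25% → £135.75
Game controller £81.00: electronic goods, £75.00 or more → 9.25% → £7.49
Tablet £305.43: electronic goods, £75.00 or more → 9.25% → £28.25
Stainless water bottle £16.39: everything else → 7.5% → £1.23
Wireless router £222.43: electronic goods, £75.00 or more → 9.25% → £20.57
USB-C hub £40.92: electronic goods, under £75.00 → 0% → £0.00
Subtotal = £2168.54; tax = £193.29; total due = £2361.83

£2361.83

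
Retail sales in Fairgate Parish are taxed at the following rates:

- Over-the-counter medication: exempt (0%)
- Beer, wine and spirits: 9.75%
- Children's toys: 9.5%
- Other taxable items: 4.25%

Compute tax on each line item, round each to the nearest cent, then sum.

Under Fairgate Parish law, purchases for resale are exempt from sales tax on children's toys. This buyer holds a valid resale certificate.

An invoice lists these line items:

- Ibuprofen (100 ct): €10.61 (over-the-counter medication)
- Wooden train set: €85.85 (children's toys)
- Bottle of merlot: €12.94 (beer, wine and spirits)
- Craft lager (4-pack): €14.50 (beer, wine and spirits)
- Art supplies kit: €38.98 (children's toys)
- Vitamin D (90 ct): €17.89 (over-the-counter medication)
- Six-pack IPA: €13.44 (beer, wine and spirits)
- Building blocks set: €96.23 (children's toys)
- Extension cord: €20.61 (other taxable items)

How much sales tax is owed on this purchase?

Ibuprofen (100 ct) €10.61: over-the-counter medication → 0% → €0.00
Wooden train set €85.85: children's toys, buyer-exempt → 0% → €0.00
Bottle of merlot €12.94: beer, wine and spirits → 9.75% → €1.26
Craft lager (4-pack) €14.50: beer, wine and spirits → 9.75% → €1.41
Art supplies kit €38.98: children's toys, buyer-exempt → 0% → €0.00
Vitamin D (90 ct) €17.89: over-the-counter medication → 0% → €0.00
Six-pack IPA €13.44: beer, wine and spirits → 9.75% → €1.31
Building blocks set €96.23: children's toys, buyer-exempt → 0% → €0.00
Extension cord €20.61: other taxable items → 4.25% → €0.88
Total tax = €1.26 + €1.41 + €1.31 + €0.88 = €4.86

€4.86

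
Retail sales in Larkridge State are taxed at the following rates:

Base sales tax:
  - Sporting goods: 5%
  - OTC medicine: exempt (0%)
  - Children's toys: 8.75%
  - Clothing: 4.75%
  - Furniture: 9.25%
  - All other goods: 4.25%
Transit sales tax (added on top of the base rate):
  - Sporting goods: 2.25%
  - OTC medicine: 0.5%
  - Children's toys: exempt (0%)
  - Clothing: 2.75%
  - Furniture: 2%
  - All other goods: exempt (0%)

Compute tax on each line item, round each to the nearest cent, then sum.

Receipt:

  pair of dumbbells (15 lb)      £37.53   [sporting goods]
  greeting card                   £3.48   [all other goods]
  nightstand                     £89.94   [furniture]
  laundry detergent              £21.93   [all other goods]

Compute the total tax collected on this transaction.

Pair of dumbbells (15 lb) £37.53: sporting goods → 5% + 2.25% transit = 7.25% → £2.72
Greeting card £3.48: all other goods → 4.25% + 0% transit = 4.25% → £0.15
Nightstand £89.94: furniture → 9.25% + 2% transit = 11.25% → £10.12
Laundry detergent £21.93: all other goods → 4.25% + 0% transit = 4.25% → £0.93
Total tax = £2.72 + £0.15 + £10.12 + £0.93 = £13.92

£13.92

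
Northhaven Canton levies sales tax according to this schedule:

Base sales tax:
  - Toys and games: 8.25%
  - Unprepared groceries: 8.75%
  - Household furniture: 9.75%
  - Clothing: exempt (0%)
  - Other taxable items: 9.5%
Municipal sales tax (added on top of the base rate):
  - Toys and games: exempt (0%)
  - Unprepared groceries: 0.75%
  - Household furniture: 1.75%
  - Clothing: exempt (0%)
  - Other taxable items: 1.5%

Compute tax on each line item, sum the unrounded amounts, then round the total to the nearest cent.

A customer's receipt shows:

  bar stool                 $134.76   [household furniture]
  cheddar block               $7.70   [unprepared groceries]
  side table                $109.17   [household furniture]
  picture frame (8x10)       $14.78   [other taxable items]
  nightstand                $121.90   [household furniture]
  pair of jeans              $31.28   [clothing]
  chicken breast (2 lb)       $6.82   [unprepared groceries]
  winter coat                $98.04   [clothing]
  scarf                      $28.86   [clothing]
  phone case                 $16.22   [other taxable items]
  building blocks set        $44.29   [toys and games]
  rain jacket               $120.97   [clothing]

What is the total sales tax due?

Bar stool $134.76: household furniture → 9.75% + 1.75% municipal = 11.5% → $15.4974
Cheddar block $7.70: unprepared groceries → 8.75% + 0.75% municipal = 9.5% → $0.7315
Side table $109.17: household furniture → 9.75% + 1.75% municipal = 11.5% → $12.55455
Picture frame (8x10) $14.78: other taxable items → 9.5% + 1.5% municipal = 11% → $1.6258
Nightstand $121.90: household furniture → 9.75% + 1.75% municipal = 11.5% → $14.0185
Pair of jeans $31.28: clothing → 0% + 0% municipal = 0% → $0.00
Chicken breast (2 lb) $6.82: unprepared groceries → 8.75% + 0.75% municipal = 9.5% → $0.6479
Winter coat $98.04: clothing → 0% + 0% municipal = 0% → $0.00
Scarf $28.86: clothing → 0% + 0% municipal = 0% → $0.00
Phone case $16.22: other taxable items → 9.5% + 1.5% municipal = 11% → $1.7842
Building blocks set $44.29: toys and games → 8.25% + 0% municipal = 8.25% → $3.653925
Rain jacket $120.97: clothing → 0% + 0% municipal = 0% → $0.00
Unrounded tax sum = $50.513775 → $50.51

$50.51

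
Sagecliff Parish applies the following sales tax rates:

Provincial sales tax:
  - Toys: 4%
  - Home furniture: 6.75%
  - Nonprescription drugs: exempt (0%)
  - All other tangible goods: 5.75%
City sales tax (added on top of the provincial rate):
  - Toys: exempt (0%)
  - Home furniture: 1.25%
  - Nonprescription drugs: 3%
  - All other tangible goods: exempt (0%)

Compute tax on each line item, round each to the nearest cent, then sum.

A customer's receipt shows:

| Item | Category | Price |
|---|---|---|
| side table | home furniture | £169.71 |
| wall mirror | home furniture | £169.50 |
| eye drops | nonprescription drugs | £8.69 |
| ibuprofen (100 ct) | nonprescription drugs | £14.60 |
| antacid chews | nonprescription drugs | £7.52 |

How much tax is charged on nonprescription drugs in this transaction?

£0.93

Eye drops £8.69: nonprescription drugs → 0% + 3% city = 3% → £0.26
Ibuprofen (100 ct) £14.60: nonprescription drugs → 0% + 3% city = 3% → £0.44
Antacid chews £7.52: nonprescription drugs → 0% + 3% city = 3% → £0.23
Tax on nonprescription drugs = £0.26 + £0.44 + £0.23 = £0.93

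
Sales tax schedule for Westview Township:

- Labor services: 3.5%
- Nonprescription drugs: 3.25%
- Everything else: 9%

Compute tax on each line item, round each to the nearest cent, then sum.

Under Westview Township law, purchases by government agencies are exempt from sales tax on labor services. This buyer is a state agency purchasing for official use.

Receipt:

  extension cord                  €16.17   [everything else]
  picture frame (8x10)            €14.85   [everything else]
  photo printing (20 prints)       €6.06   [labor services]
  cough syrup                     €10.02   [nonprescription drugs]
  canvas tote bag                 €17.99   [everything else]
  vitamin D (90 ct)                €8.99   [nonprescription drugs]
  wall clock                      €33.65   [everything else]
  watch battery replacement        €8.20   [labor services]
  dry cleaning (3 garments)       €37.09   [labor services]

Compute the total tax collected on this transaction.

Extension cord €16.17: everything else → 9% → €1.46
Picture frame (8x10) €14.85: everything else → 9% → €1.34
Photo printing (20 prints) €6.06: labor services, buyer-exempt → 0% → €0.00
Cough syrup €10.02: nonprescription drugs → 3.25% → €0.33
Canvas tote bag €17.99: everything else → 9% → €1.62
Vitamin D (90 ct) €8.99: nonprescription drugs → 3.25% → €0.29
Wall clock €33.65: everything else → 9% → €3.03
Watch battery replacement €8.20: labor services, buyer-exempt → 0% → €0.00
Dry cleaning (3 garments) €37.09: labor services, buyer-exempt → 0% → €0.00
Total tax = €1.46 + €1.34 + €0.33 + €1.62 + €0.29 + €3.03 = €8.07

€8.07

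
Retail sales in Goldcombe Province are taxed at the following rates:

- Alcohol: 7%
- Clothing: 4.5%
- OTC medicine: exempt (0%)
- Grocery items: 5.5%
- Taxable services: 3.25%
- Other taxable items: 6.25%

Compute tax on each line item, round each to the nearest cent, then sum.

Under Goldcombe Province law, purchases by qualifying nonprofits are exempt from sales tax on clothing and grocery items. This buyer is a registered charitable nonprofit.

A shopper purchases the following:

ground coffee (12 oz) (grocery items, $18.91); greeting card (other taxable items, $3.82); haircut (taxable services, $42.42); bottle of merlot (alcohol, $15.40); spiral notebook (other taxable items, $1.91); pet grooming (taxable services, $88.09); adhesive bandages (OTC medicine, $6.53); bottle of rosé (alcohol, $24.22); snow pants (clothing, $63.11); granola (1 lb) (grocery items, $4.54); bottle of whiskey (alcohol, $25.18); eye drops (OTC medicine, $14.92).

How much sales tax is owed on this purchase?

$9.14

Ground coffee (12 oz) $18.91: grocery items, buyer-exempt → 0% → $0.00
Greeting card $3.82: other taxable items → 6.25% → $0.24
Haircut $42.42: taxable services → 3.25% → $1.38
Bottle of merlot $15.40: alcohol → 7% → $1.08
Spiral notebook $1.91: other taxable items → 6.25% → $0.12
Pet grooming $88.09: taxable services → 3.25% → $2.86
Adhesive bandages $6.53: OTC medicine → 0% → $0.00
Bottle of rosé $24.22: alcohol → 7% → $1.70
Snow pants $63.11: clothing, buyer-exempt → 0% → $0.00
Granola (1 lb) $4.54: grocery items, buyer-exempt → 0% → $0.00
Bottle of whiskey $25.18: alcohol → 7% → $1.76
Eye drops $14.92: OTC medicine → 0% → $0.00
Total tax = $0.24 + $1.38 + $1.08 + $0.12 + $2.86 + $1.70 + $1.76 = $9.14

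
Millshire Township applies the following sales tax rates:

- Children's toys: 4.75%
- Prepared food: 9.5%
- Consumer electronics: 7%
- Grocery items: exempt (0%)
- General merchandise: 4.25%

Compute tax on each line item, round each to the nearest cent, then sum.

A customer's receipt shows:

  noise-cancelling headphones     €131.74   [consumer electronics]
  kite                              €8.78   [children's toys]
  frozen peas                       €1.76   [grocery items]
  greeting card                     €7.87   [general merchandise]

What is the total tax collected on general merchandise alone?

€0.33

Greeting card €7.87: general merchandise → 4.25% → €0.33
Tax on general merchandise = €0.33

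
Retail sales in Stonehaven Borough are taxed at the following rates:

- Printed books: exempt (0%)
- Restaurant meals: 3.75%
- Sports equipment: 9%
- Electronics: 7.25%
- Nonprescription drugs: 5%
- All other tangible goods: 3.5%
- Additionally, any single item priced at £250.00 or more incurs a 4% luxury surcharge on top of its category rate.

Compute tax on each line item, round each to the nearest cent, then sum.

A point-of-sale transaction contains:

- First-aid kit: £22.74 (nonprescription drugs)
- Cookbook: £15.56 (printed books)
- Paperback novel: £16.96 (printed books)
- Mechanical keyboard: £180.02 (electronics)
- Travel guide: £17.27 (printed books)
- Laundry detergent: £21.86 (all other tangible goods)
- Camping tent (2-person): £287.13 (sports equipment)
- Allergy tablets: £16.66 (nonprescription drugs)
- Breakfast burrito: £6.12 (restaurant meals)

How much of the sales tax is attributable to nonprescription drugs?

£1.97

First-aid kit £22.74: nonprescription drugs → 5% → £1.14
Allergy tablets £16.66: nonprescription drugs → 5% → £0.83
Tax on nonprescription drugs = £1.14 + £0.83 = £1.97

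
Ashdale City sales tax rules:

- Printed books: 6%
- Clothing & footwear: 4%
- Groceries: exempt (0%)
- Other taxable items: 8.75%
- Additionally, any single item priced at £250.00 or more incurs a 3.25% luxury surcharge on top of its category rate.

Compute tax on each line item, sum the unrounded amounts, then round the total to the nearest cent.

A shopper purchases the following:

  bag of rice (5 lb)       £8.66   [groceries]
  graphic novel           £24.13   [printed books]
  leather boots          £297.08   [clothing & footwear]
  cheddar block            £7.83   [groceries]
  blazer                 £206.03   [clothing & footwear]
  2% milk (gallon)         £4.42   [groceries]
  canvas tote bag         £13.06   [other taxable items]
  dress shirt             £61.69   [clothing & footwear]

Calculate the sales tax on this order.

£34.84

Bag of rice (5 lb) £8.66: groceries → 0% → £0.00
Graphic novel £24.13: printed books → 6% → £1.4478
Leather boots £297.08: clothing & footwear → 4% + 3.25% surcharge = 7.25% → £21.5383
Cheddar block £7.83: groceries → 0% → £0.00
Blazer £206.03: clothing & footwear → 4% → £8.2412
2% milk (gallon) £4.42: groceries → 0% → £0.00
Canvas tote bag £13.06: other taxable items → 8.75% → £1.14275
Dress shirt £61.69: clothing & footwear → 4% → £2.4676
Unrounded tax sum = £34.83765 → £34.84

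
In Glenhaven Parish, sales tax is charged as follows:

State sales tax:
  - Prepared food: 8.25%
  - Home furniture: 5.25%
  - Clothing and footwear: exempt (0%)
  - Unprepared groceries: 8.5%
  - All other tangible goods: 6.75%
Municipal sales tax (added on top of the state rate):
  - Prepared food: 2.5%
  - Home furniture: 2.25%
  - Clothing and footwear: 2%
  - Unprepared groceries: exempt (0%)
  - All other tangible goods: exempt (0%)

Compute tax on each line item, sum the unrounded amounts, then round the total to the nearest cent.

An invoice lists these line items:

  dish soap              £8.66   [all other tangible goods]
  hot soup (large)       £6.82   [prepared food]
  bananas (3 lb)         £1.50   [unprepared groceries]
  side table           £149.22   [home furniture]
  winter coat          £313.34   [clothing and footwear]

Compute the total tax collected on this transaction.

£18.90

Dish soap £8.66: all other tangible goods → 6.75% + 0% municipal = 6.75% → £0.58455
Hot soup (large) £6.82: prepared food → 8.25% + 2.5% municipal = 10.75% → £0.73315
Bananas (3 lb) £1.50: unprepared groceries → 8.5% + 0% municipal = 8.5% → £0.1275
Side table £149.22: home furniture → 5.25% + 2.25% municipal = 7.5% → £11.1915
Winter coat £313.34: clothing and footwear → 0% + 2% municipal = 2% → £6.2668
Unrounded tax sum = £18.9035 → £18.90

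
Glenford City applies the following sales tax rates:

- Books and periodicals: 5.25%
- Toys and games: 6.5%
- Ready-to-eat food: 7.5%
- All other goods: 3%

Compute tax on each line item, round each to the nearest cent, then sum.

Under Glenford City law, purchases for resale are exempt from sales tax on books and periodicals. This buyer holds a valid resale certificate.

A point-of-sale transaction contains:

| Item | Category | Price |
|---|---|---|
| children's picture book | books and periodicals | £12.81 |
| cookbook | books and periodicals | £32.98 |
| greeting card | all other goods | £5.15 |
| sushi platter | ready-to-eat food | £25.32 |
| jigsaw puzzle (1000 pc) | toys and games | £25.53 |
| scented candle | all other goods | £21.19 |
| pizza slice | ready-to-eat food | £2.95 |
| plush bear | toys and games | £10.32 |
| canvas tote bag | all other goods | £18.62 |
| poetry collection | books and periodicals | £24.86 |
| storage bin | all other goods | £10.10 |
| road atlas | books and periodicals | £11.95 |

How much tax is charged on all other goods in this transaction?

Greeting card £5.15: all other goods → 3% → £0.15
Scented candle £21.19: all other goods → 3% → £0.64
Canvas tote bag £18.62: all other goods → 3% → £0.56
Storage bin £10.10: all other goods → 3% → £0.30
Tax on all other goods = £0.15 + £0.64 + £0.56 + £0.30 = £1.65

£1.65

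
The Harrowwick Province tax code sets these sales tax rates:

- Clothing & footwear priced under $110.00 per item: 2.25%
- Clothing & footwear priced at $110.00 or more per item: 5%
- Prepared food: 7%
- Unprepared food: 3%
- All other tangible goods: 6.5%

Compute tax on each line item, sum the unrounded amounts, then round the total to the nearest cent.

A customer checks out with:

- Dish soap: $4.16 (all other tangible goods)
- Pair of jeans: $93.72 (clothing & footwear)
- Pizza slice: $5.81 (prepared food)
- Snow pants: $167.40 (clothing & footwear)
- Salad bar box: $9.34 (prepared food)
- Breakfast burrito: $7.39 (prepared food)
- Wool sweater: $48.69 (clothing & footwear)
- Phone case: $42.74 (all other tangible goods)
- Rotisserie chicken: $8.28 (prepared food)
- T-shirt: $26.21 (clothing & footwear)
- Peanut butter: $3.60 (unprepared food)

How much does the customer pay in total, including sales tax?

$434.82

Dish soap $4.16: all other tangible goods → 6.5% → $0.2704
Pair of jeans $93.72: clothing & footwear, under $110.00 → 2.25% → $2.1087
Pizza slice $5.81: prepared food → 7% → $0.4067
Snow pants $167.40: clothing & footwear, $110.00 or more → 5% → $8.37
Salad bar box $9.34: prepared food → 7% → $0.6538
Breakfast burrito $7.39: prepared food → 7% → $0.5173
Wool sweater $48.69: clothing & footwear, under $110.00 → 2.25% → $1.095525
Phone case $42.74: all other tangible goods → 6.5% → $2.7781
Rotisserie chicken $8.28: prepared food → 7% → $0.5796
T-shirt $26.21: clothing & footwear, under $110.00 → 2.25% → $0.589725
Peanut butter $3.60: unprepared food → 3% → $0.108
Subtotal = $417.34; unrounded tax = $17.47785 → $17.48; total due = $434.82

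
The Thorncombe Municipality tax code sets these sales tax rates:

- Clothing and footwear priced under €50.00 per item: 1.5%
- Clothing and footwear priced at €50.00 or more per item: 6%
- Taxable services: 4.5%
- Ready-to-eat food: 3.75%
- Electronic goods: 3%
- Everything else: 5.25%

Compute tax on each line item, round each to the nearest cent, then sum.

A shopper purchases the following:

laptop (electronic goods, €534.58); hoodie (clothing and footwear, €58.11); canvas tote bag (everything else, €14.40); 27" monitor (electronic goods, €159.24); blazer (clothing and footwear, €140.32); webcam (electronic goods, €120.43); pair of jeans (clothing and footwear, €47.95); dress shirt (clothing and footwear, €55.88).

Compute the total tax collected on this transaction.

Laptop €534.58: electronic goods → 3% → €16.04
Hoodie €58.11: clothing and footwear, €50.00 or more → 6% → €3.49
Canvas tote bag €14.40: everything else → 5.25% → €0.76
27" monitor €159.24: electronic goods → 3% → €4.78
Blazer €140.32: clothing and footwear, €50.00 or more → 6% → €8.42
Webcam €120.43: electronic goods → 3% → €3.61
Pair of jeans €47.95: clothing and footwear, under €50.00 → 1.5% → €0.72
Dress shirt €55.88: clothing and footwear, €50.00 or more → 6% → €3.35
Total tax = €16.04 + €3.49 + €0.76 + €4.78 + €8.42 + €3.61 + €0.72 + €3.35 = €41.17

€41.17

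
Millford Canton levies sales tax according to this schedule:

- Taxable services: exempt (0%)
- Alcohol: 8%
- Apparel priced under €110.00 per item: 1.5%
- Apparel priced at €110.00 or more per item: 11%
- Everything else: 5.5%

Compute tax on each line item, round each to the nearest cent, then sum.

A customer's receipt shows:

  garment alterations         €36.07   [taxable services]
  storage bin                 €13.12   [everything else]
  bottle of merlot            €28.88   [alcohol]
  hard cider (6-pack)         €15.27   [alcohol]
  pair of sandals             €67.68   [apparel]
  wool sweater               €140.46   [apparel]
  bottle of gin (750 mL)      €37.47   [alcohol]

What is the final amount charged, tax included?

€362.67

Garment alterations €36.07: taxable services → 0% → €0.00
Storage bin €13.12: everything else → 5.5% → €0.72
Bottle of merlot €28.88: alcohol → 8% → €2.31
Hard cider (6-pack) €15.27: alcohol → 8% → €1.22
Pair of sandals €67.68: apparel, under €110.00 → 1.5% → €1.02
Wool sweater €140.46: apparel, €110.00 or more → 11% → €15.45
Bottle of gin (750 mL) €37.47: alcohol → 8% → €3.00
Subtotal = €338.95; tax = €23.72; total due = €362.67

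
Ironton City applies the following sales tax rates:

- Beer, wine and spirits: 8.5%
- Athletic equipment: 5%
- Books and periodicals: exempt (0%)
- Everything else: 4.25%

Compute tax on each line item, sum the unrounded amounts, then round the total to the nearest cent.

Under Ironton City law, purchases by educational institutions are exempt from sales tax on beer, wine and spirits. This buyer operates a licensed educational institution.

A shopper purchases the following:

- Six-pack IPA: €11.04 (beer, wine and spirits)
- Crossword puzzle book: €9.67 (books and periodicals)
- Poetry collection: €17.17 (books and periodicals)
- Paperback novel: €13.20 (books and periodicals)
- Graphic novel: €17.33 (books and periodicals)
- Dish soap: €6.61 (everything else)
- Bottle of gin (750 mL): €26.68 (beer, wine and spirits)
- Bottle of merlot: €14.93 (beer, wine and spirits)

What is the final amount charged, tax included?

Six-pack IPA €11.04: beer, wine and spirits, buyer-exempt → 0% → €0.00
Crossword puzzle book €9.67: books and periodicals → 0% → €0.00
Poetry collection €17.17: books and periodicals → 0% → €0.00
Paperback novel €13.20: books and periodicals → 0% → €0.00
Graphic novel €17.33: books and periodicals → 0% → €0.00
Dish soap €6.61: everything else → 4.25% → €0.280925
Bottle of gin (750 mL) €26.68: beer, wine and spirits, buyer-exempt → 0% → €0.00
Bottle of merlot €14.93: beer, wine and spirits, buyer-exempt → 0% → €0.00
Subtotal = €116.63; unrounded tax = €0.280925 → €0.28; total due = €116.91

€116.91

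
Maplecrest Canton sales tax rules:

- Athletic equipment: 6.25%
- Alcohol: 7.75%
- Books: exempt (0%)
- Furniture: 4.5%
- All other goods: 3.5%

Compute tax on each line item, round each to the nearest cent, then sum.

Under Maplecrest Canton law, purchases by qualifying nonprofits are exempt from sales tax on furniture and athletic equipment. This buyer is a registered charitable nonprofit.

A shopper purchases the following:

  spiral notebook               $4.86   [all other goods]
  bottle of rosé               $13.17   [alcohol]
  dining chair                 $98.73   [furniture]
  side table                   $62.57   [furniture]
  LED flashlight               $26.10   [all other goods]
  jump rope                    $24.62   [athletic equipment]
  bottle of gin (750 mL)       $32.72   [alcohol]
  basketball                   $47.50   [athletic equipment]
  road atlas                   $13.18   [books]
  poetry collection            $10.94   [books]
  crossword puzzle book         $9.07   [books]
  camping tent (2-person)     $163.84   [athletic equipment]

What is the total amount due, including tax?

$511.94

Spiral notebook $4.86: all other goods → 3.5% → $0.17
Bottle of rosé $13.17: alcohol → 7.75% → $1.02
Dining chair $98.73: furniture, buyer-exempt → 0% → $0.00
Side table $62.57: furniture, buyer-exempt → 0% → $0.00
LED flashlight $26.10: all other goods → 3.5% → $0.91
Jump rope $24.62: athletic equipment, buyer-exempt → 0% → $0.00
Bottle of gin (750 mL) $32.72: alcohol → 7.75% → $2.54
Basketball $47.50: athletic equipment, buyer-exempt → 0% → $0.00
Road atlas $13.18: books → 0% → $0.00
Poetry collection $10.94: books → 0% → $0.00
Crossword puzzle book $9.07: books → 0% → $0.00
Camping tent (2-person) $163.84: athletic equipment, buyer-exempt → 0% → $0.00
Subtotal = $507.30; tax = $4.64; total due = $511.94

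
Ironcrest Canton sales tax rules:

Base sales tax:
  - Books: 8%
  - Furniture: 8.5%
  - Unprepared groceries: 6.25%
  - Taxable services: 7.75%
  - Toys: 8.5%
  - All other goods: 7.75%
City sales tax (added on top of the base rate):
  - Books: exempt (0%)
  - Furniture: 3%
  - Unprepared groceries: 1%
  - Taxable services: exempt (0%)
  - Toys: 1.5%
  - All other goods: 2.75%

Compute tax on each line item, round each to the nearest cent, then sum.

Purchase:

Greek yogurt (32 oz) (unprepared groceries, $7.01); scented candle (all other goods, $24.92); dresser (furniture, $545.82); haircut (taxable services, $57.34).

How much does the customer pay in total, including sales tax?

$705.43

Greek yogurt (32 oz) $7.01: unprepared groceries → 6.25% + 1% city = 7.25% → $0.51
Scented candle $24.92: all other goods → 7.75% + 2.75% city = 10.5% → $2.62
Dresser $545.82: furniture → 8.5% + 3% city = 11.5% → $62.77
Haircut $57.34: taxable services → 7.75% + 0% city = 7.75% → $4.44
Subtotal = $635.09; tax = $70.34; total due = $705.43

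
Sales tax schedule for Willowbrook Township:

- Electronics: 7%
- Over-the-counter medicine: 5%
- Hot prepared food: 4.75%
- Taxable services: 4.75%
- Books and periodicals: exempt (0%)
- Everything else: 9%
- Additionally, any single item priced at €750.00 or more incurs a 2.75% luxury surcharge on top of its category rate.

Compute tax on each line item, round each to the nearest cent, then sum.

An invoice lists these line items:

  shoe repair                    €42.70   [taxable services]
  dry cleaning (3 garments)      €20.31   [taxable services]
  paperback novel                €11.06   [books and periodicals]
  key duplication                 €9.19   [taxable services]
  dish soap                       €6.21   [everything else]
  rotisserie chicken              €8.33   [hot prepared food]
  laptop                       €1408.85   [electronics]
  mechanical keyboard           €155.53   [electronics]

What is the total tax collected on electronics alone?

Laptop €1408.85: electronics → 7% + 2.75% surcharge = 9.75% → €137.36
Mechanical keyboard €155.53: electronics → 7% → €10.89
Tax on electronics = €137.36 + €10.89 = €148.25

€148.25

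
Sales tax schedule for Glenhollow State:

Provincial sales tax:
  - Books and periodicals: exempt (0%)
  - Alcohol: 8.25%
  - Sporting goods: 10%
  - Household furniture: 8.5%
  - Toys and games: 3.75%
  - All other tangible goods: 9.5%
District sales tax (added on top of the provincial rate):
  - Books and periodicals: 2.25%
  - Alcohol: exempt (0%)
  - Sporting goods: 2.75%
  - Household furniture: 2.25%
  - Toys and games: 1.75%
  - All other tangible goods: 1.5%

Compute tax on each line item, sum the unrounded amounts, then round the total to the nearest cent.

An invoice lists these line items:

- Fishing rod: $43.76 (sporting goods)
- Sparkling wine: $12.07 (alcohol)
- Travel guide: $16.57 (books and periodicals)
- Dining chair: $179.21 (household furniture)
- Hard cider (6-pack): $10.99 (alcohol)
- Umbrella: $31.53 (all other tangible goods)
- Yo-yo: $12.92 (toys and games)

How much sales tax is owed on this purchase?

$31.30

Fishing rod $43.76: sporting goods → 10% + 2.75% district = 12.75% → $5.5794
Sparkling wine $12.07: alcohol → 8.25% + 0% district = 8.25% → $0.995775
Travel guide $16.57: books and periodicals → 0% + 2.25% district = 2.25% → $0.372825
Dining chair $179.21: household furniture → 8.5% + 2.25% district = 10.75% → $19.265075
Hard cider (6-pack) $10.99: alcohol → 8.25% + 0% district = 8.25% → $0.906675
Umbrella $31.53: all other tangible goods → 9.5% + 1.5% district = 11% → $3.4683
Yo-yo $12.92: toys and games → 3.75% + 1.75% district = 5.5% → $0.7106
Unrounded tax sum = $31.29865 → $31.30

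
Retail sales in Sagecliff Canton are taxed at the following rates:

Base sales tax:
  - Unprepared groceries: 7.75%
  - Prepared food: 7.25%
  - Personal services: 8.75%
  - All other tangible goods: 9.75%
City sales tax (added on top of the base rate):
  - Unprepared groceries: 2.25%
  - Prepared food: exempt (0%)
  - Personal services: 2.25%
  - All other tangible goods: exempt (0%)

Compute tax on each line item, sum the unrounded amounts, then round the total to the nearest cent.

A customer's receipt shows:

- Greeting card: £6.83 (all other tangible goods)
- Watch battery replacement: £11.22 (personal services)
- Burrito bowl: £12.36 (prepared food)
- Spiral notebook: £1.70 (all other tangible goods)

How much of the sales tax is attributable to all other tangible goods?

£0.83

Greeting card £6.83: all other tangible goods → 9.75% + 0% city = 9.75% → £0.665925
Spiral notebook £1.70: all other tangible goods → 9.75% + 0% city = 9.75% → £0.16575
Tax on all other tangible goods: unrounded sum = £0.831675 → £0.83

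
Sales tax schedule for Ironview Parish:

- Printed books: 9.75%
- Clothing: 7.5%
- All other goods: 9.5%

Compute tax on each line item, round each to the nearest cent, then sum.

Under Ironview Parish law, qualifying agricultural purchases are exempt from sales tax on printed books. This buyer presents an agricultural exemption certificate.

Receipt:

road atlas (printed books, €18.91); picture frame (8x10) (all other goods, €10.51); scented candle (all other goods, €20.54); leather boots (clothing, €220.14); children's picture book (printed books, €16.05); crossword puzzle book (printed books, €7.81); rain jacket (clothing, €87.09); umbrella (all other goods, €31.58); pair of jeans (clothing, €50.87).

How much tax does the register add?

€32.81

Road atlas €18.91: printed books, buyer-exempt → 0% → €0.00
Picture frame (8x10) €10.51: all other goods → 9.5% → €1.00
Scented candle €20.54: all other goods → 9.5% → €1.95
Leather boots €220.14: clothing → 7.5% → €16.51
Children's picture book €16.05: printed books, buyer-exempt → 0% → €0.00
Crossword puzzle book €7.81: printed books, buyer-exempt → 0% → €0.00
Rain jacket €87.09: clothing → 7.5% → €6.53
Umbrella €31.58: all other goods → 9.5% → €3.00
Pair of jeans €50.87: clothing → 7.5% → €3.82
Total tax = €1.00 + €1.95 + €16.51 + €6.53 + €3.00 + €3.82 = €32.81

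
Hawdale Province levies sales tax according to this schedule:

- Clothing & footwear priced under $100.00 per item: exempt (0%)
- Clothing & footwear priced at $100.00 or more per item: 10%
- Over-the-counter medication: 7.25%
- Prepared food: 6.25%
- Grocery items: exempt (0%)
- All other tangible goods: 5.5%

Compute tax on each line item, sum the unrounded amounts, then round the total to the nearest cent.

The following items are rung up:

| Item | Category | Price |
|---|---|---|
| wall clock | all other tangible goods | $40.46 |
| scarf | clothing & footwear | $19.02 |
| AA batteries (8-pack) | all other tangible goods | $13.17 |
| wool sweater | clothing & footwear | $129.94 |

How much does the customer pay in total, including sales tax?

$218.53

Wall clock $40.46: all other tangible goods → 5.5% → $2.2253
Scarf $19.02: clothing & footwear, under $100.00 → 0% → $0.00
AA batteries (8-pack) $13.17: all other tangible goods → 5.5% → $0.72435
Wool sweater $129.94: clothing & footwear, $100.00 or more → 10% → $12.994
Subtotal = $202.59; unrounded tax = $15.94365 → $15.94; total due = $218.53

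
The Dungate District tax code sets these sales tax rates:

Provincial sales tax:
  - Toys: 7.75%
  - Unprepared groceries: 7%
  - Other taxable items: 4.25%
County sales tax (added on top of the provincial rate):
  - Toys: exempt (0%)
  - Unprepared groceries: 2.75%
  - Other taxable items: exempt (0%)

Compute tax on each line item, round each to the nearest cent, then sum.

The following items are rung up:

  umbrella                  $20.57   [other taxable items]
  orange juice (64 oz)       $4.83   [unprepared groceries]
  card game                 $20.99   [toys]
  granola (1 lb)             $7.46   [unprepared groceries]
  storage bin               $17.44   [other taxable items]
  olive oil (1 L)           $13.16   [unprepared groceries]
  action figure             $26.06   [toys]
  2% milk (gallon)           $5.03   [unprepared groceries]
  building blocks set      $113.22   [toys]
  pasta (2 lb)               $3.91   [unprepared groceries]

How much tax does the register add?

$17.38

Umbrella $20.57: other taxable items → 4.25% + 0% county = 4.25% → $0.87
Orange juice (64 oz) $4.83: unprepared groceries → 7% + 2.75% county = 9.75% → $0.47
Card game $20.99: toys → 7.75% + 0% county = 7.75% → $1.63
Granola (1 lb) $7.46: unprepared groceries → 7% + 2.75% county = 9.75% → $0.73
Storage bin $17.44: other taxable items → 4.25% + 0% county = 4.25% → $0.74
Olive oil (1 L) $13.16: unprepared groceries → 7% + 2.75% county = 9.75% → $1.28
Action figure $26.06: toys → 7.75% + 0% county = 7.75% → $2.02
2% milk (gallon) $5.03: unprepared groceries → 7% + 2.75% county = 9.75% → $0.49
Building blocks set $113.22: toys → 7.75% + 0% county = 7.75% → $8.77
Pasta (2 lb) $3.91: unprepared groceries → 7% + 2.75% county = 9.75% → $0.38
Total tax = $0.87 + $0.47 + $1.63 + $0.73 + $0.74 + $1.28 + $2.02 + $0.49 + $8.77 + $0.38 = $17.38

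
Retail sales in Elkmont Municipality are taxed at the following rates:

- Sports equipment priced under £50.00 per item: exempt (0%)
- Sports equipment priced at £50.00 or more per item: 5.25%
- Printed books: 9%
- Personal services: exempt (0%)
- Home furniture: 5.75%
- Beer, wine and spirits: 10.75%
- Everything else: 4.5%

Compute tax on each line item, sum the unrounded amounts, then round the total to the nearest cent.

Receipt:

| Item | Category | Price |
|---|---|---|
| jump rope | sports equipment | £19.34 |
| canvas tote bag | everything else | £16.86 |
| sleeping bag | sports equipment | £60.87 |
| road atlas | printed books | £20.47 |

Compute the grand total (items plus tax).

Jump rope £19.34: sports equipment, under £50.00 → 0% → £0.00
Canvas tote bag £16.86: everything else → 4.5% → £0.7587
Sleeping bag £60.87: sports equipment, £50.00 or more → 5.25% → £3.195675
Road atlas £20.47: printed books → 9% → £1.8423
Subtotal = £117.54; unrounded tax = £5.796675 → £5.80; total due = £123.34

£123.34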